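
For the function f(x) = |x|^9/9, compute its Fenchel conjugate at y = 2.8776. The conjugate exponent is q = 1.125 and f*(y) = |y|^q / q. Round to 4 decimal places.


The conjugate exponent q satisfies 1/p + 1/q = 1.
p = 9, so q = 9/(9 - 1) = 1.125
|y|^q = 2.8776^1.125 = 3.284
f*(2.8776) = 3.284 / 1.125 = 2.9192


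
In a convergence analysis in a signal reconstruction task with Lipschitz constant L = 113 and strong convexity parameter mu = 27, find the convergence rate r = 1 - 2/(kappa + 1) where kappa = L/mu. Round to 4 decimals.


Step 1: Compute the condition number.
kappa = L/mu = 113/27 = 4.1852
Step 2: Compute the convergence rate.
r = 1 - 2/(kappa + 1) = 1 - 2*mu/(L + mu) = (L - mu)/(L + mu) = 86/140 = 0.6143


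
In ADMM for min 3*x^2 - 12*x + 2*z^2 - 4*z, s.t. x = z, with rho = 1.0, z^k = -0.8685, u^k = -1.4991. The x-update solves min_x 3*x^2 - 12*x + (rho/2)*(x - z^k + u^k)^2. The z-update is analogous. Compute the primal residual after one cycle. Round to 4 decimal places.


ADMM iteration with rho = 1.0, z^k = -0.8685, u^k = -1.4991
Step 1: x-update.
Minimize 3*x^2 - 12*x + (1.0/2)*(x + 0.8685 - 1.4991)^2
FOC: (2*3 + 1.0)*x = 12 + 1.0*(-0.8685 + 1.4991)
x^{k+1} = 1.8044
Step 2: z-update.
Minimize 2*z^2 - 4*z + (1.0/2)*(1.8044 - z - 1.4991)^2
FOC: (2*2 + 1.0)*z = 4 + 1.0*(1.8044 - 1.4991)
z^{k+1} = 0.8611
Step 3: u-update.
u^{k+1} = -1.4991 + 1.8044 - 0.8611 = -0.5558
Step 4: Primal residual = |1.8044 - 0.8611| = 0.9433


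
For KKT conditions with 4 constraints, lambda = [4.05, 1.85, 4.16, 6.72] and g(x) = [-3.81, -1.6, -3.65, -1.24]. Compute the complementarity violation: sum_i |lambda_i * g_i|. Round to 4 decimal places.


KKT complementary slackness check:
lambda_1 * g_1 = 4.05 * -3.81 = -15.4305
lambda_2 * g_2 = 1.85 * -1.6 = -2.96
lambda_3 * g_3 = 4.16 * -3.65 = -15.184
lambda_4 * g_4 = 6.72 * -1.24 = -8.3328
Total violation = 15.4305 + 2.96 + 15.184 + 8.3328 = 41.9073


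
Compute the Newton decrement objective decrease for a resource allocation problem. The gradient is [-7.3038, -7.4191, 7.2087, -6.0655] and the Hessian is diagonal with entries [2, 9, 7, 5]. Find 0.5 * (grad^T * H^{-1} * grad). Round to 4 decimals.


Step 1: H is diagonal, so H^(-1) * g = [-3.6519, -0.8243, 1.0298, -1.2131].
Step 2: g^T H^(-1) g = sum_i g_i^2 / H_ii
  = (-7.3038)^2/2 + (-7.4191)^2/9 + (7.2087)^2/7 + (-6.0655)^2/5
  = 26.6727 + 6.1159 + 7.4236 + 7.3581 = 47.5703
Step 3: Objective decrease = 0.5 * g^T H^(-1) g = 23.7852


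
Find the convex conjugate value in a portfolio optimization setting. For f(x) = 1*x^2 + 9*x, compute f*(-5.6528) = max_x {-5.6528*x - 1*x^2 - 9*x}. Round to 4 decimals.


f*(y) = sup_x {y*x - a*x^2 - b*x} = sup_x {(y-b)*x - a*x^2}
FOC: (y - b) - 2a*x = 0 => x* = (y - b)/(2a)
x* = (-5.6528 - 9)/(2*1) = -7.3264
f*(-5.6528) = (y-b)^2/(4a) = (-5.6528 - 9)^2/(4*1)
= 214.7045/4 = 53.6761


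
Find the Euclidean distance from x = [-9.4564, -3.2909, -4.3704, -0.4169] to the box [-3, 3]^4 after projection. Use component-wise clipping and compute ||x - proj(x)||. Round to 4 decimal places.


Project each component onto [-3, 3].
clip(-9.4564) = -3.0, clip(-3.2909) = -3.0, clip(-4.3704) = -3.0, clip(-0.4169) = -0.4169
Projection = [-3.0, -3.0, -3.0, -0.4169]
Squared diffs: [41.6851, 0.0846, 1.878, 0.0]
Distance = sqrt(43.6477) = 6.6066


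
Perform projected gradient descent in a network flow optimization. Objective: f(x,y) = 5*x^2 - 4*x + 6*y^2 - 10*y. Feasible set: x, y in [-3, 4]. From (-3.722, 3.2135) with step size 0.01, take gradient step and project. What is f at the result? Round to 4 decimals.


Step 1: Compute gradient at (-3.722, 3.2135).
grad_x = 2*5*-3.722 - 4 = -41.22
grad_y = 2*6*3.2135 - 10 = 28.562
Step 2: Gradient step.
x_raw = -3.722 - 0.01*-41.22 = -3.3098
y_raw = 3.2135 - 0.01*28.562 = 2.9279
Step 3: Project onto [-3, 4].
x_proj = clip(-3.3098) = -3.0
y_proj = clip(2.9279) = 2.9279
Step 4: Evaluate f.
f(-3.0, 2.9279) = 79.1561


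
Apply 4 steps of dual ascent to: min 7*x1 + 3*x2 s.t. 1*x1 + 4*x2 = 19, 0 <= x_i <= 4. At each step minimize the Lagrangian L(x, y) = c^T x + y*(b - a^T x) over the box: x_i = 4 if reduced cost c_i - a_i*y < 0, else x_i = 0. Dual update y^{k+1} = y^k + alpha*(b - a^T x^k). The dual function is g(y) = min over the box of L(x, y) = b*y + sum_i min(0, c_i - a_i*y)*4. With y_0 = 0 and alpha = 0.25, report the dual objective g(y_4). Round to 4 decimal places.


Dual ascent for LP: min 7*x1 + 3*x2, 1*x1 + 4*x2 = 19, 0 <= x_i <= 4
Step 1: y^k = 0.0, reduced costs: (7.0, 3.0)
  x^k = (0.0, 0.0), subgradient = b - a^T x = 19.0
  y^{k+1} = 0.0 + 0.25*19.0 = 4.75
Step 2: y^k = 4.75, reduced costs: (2.25, -16.0)
  x^k = (0.0, 4.0), subgradient = b - a^T x = 3.0
  y^{k+1} = 4.75 + 0.25*3.0 = 5.5
Step 3: y^k = 5.5, reduced costs: (1.5, -19.0)
  x^k = (0.0, 4.0), subgradient = b - a^T x = 3.0
  y^{k+1} = 5.5 + 0.25*3.0 = 6.25
Step 4: y^k = 6.25, reduced costs: (0.75, -22.0)
  x^k = (0.0, 4.0), subgradient = b - a^T x = 3.0
  y^{k+1} = 6.25 + 0.25*3.0 = 7.0
Dual objective at y_4 = 7.0: reduced costs (0.0, -25.0), box minimizer x = (0.0, 4.0)
g(y_4) = b*y + (c1 - a1*y)*x1 + (c2 - a2*y)*x2 = 19*7.0 + 0.0*0.0 + (-25.0)*4.0 = 133.0 + 0.0 - 100.0 = 33.0


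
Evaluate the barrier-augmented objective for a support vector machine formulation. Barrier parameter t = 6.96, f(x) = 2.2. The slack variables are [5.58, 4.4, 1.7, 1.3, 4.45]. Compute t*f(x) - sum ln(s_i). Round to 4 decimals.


Step 1: Compute log-barrier.
ln values: [1.7192, 1.4816, 0.5306, 0.2624, 1.4929]
phi = -(1.7192 + 1.4816 + 0.5306 + 0.2624 + 1.4929) = -5.4867
Step 2: Compute augmented objective.
t*f(x) = 6.96*2.2 = 15.312
Total = 15.312 - 5.4867 = 9.8253


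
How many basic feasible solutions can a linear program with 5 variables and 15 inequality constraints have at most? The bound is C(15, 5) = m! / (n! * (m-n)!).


Each vertex corresponds to some choice of n active constraints out of m, so the number of vertices is at most C(m, n) = m! / (n!(m-n)!).
m = 15, n = 5
Numerator: 15 * 14 * 13 * 12 * 11
Denominator: 5! = 120
C(15, 5) = 3003


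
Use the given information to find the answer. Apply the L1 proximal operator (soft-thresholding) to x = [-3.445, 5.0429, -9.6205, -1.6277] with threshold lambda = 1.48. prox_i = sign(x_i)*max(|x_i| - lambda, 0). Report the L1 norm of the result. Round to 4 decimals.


Soft-thresholding with lambda = 1.48:
prox(-3.445) = sign(-3.445)*max(|-3.445| - 1.48, 0) = -1.965
prox(5.0429) = sign(5.0429)*max(|5.0429| - 1.48, 0) = 3.5629
prox(-9.6205) = sign(-9.6205)*max(|-9.6205| - 1.48, 0) = -8.1405
prox(-1.6277) = sign(-1.6277)*max(|-1.6277| - 1.48, 0) = -0.1477
prox(x) = [-1.965, 3.5629, -8.1405, -0.1477]
||prox(x)||_1 = 1.965 + 3.5629 + 8.1405 + 0.1477 = 13.8161


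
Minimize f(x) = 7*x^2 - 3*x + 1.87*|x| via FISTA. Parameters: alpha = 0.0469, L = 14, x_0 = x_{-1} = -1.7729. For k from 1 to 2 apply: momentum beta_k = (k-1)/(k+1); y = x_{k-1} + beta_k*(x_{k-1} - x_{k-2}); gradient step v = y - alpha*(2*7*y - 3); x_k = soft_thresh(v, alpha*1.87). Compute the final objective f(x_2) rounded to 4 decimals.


FISTA on f(x) = 7*x^2 - 3*x + 1.87*|x|
L = 14, alpha = 0.0469
Iteration 1: beta = 0.0, y = -1.7729 + 0.0*(-1.7729 + 1.7729) = -1.7729
  grad(y) = -27.8206, v = y - alpha*grad = -0.4681
  prox(v) = soft_thresh(-0.4681, 0.0877) = -0.3804
Iteration 2: beta = 0.3333, y = -0.3804 + 0.3333*(-0.3804 + 1.7729) = 0.0838
  grad(y) = -1.8275, v = y - alpha*grad = 0.1695
  prox(v) = soft_thresh(0.1695, 0.0877) = 0.0818
f(x_2) = 7*0.0818^2 - 3*0.0818 + 1.87*|0.0818| = -0.0456


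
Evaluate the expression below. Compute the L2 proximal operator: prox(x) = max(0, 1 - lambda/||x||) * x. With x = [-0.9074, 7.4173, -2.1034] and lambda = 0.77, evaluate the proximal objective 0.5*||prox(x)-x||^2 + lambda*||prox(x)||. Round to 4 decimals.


Step 1: Compute ||x||.
||x|| = 7.763
Step 2: Compute scaling factor.
scale = max(0, 1 - 0.77/7.763) = 0.9008
Step 3: prox(x) = [-0.8174, 6.6816, -1.8948]
||prox(x)|| = 6.993
Step 4: Proximal objective.
0.5*||prox-x||^2 = 0.2965
lambda*||prox|| = 5.3846
Total = 5.6811


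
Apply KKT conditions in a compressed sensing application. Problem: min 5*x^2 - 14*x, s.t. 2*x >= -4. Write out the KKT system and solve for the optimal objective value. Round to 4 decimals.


Step 1: Try lambda = 0 (constraint inactive).
Stationarity: 2*5*x - 14 = 0
x* = 14/(2*5) = 1.4
Check constraint: 2*1.4 = 2.8 >= -4 -- satisfied.
Step 2: Compute optimal value.
f(x*) = 5*1.4^2 - 14*1.4 = -9.8


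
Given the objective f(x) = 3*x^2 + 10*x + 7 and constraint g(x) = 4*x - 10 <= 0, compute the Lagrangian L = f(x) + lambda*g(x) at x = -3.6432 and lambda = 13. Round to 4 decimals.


Step 1: Evaluate f(x).
f(-3.6432) = 3*(-3.6432)^2 + 10*(-3.6432) + 7 = 10.3867
Step 2: Evaluate g(x).
g(-3.6432) = 4*-3.6432 - 10 = -24.5728
Step 3: Compute Lagrangian.
L = 10.3867 + 13*-24.5728 = -309.0597


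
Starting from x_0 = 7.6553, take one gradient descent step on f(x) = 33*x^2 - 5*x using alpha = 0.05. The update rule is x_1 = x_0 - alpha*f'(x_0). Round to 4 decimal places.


We compute the gradient at x_0 and apply the update.
f'(x) = 66*x - 5
f'(7.6553) = 66*7.6553 - 5 = 500.2498
x_1 = 7.6553 - 0.05*500.2498 = -17.3572


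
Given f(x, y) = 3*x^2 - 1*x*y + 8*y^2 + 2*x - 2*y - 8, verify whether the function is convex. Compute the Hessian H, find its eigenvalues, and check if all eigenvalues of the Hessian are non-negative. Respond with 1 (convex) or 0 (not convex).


The Hessian of f(x,y) = 3*x^2 - 1*x*y + 8*y^2 + 2*x - 2*y - 8 is:
H = [[6, -1], [-1, 16]]
Trace = 6 + 16 = 22
Determinant = 6*16 - (-1)^2 = 95
Discriminant = (22)^2 - 4*95 = 104.0
Eigenvalues: lambda_1 = 5.901, lambda_2 = 16.099
The function is convex.

1


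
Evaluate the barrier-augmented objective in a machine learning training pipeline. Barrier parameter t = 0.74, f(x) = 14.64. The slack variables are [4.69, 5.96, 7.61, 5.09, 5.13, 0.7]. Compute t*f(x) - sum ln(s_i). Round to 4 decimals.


Step 1: Compute log-barrier.
ln values: [1.5454, 1.7851, 2.0295, 1.6273, 1.6351, -0.3567]
phi = -(1.5454 + 1.7851 + 2.0295 + 1.6273 + 1.6351 - 0.3567) = -8.2657
Step 2: Compute augmented objective.
t*f(x) = 0.74*14.64 = 10.8336
Total = 10.8336 - 8.2657 = 2.5679


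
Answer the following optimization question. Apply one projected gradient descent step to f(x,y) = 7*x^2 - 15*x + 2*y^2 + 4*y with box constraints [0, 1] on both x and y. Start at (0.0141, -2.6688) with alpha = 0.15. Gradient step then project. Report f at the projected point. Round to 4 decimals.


Step 1: Compute gradient at (0.0141, -2.6688).
grad_x = 2*7*0.0141 - 15 = -14.8026
grad_y = 2*2*-2.6688 + 4 = -6.6752
Step 2: Gradient step.
x_raw = 0.0141 - 0.15*-14.8026 = 2.2345
y_raw = -2.6688 - 0.15*-6.6752 = -1.6675
Step 3: Project onto [0, 1].
x_proj = clip(2.2345) = 1.0
y_proj = clip(-1.6675) = 0.0
Step 4: Evaluate f.
f(1.0, 0.0) = -8.0


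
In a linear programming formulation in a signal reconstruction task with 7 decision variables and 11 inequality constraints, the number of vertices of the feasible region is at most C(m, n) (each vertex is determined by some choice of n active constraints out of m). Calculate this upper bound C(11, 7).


Each vertex corresponds to some choice of n active constraints out of m, so the number of vertices is at most C(m, n) = m! / (n!(m-n)!).
m = 11, n = 7
Numerator: 11 * 10 * 9 * 8 * 7 * 6 * 5
Denominator: 7! = 5040
C(11, 7) = 330


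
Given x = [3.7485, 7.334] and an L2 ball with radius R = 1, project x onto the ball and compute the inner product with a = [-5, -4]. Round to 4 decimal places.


Step 1: Compute ||x|| (intermediates to 6 decimals).
||x|| = sqrt(3.7485^2 + 7.334^2) = 8.236432
Step 2: Project.
Since ||x|| > R, scale = R/||x|| = 1/8.236432 = 0.121412, proj(x) = scale * x
proj(x) = [0.455113, 0.890436]
Step 3: Dot product.
a^T * proj(x) = -5*0.455113 - 4*0.890436 = -5.8373


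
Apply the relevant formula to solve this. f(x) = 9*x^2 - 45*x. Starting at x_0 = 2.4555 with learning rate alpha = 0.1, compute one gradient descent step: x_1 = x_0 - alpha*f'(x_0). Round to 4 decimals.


We compute the gradient at x_0 and apply the update.
f'(x) = 18*x - 45
f'(2.4555) = 18*2.4555 - 45 = -0.801
x_1 = 2.4555 - 0.1*-0.801 = 2.5356


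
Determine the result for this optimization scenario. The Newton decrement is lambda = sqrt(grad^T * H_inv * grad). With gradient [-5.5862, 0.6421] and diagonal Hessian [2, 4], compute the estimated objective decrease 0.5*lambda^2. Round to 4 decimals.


Step 1: H is diagonal, so H^(-1) * g = [-2.7931, 0.1605].
Step 2: g^T H^(-1) g = sum_i g_i^2 / H_ii
  = (-5.5862)^2/2 + (0.6421)^2/4
  = 15.6028 + 0.1031 = 15.7059
Step 3: Objective decrease = 0.5 * g^T H^(-1) g = 7.8529


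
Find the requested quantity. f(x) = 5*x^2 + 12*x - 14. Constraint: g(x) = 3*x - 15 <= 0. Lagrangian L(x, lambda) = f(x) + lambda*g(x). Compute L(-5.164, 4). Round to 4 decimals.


Step 1: Evaluate f(x).
f(-5.164) = 5*(-5.164)^2 + 12*(-5.164) - 14 = 57.3665
Step 2: Evaluate g(x).
g(-5.164) = 3*-5.164 - 15 = -30.492
Step 3: Compute Lagrangian.
L = 57.3665 + 4*-30.492 = -64.6015


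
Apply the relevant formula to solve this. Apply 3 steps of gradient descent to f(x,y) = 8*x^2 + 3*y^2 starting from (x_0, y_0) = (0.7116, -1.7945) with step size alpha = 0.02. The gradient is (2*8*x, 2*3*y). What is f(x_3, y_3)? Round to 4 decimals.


Gradient descent on f(x,y) = 8*x^2 + 3*y^2.
Starting point: (0.7116, -1.7945), alpha = 0.02
Step 1: grad_x = 2*8*0.7116 = 11.3856, grad_y = 2*3*-1.7945 = -10.767
  x_1 = 0.7116 - 0.02*11.3856 = 0.4839
  y_1 = -1.7945 - 0.02*-10.767 = -1.5792
Step 2: grad_x = 2*8*0.4839 = 7.7422, grad_y = 2*3*-1.5792 = -9.475
  x_2 = 0.4839 - 0.02*7.7422 = 0.329
  y_2 = -1.5792 - 0.02*-9.475 = -1.3897
Step 3: grad_x = 2*8*0.329 = 5.2647, grad_y = 2*3*-1.3897 = -8.338
  x_3 = 0.329 - 0.02*5.2647 = 0.2237
  y_3 = -1.3897 - 0.02*-8.338 = -1.2229
f(0.2237, -1.2229) = 8*0.2237^2 + 3*(-1.2229)^2 = 4.887


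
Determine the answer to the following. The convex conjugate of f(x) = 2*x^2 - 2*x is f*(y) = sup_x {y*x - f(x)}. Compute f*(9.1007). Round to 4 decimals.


f*(y) = sup_x {y*x - a*x^2 - b*x} = sup_x {(y-b)*x - a*x^2}
FOC: (y - b) - 2a*x = 0 => x* = (y - b)/(2a)
x* = (9.1007 + 2)/(2*2) = 2.7752
f*(9.1007) = (y-b)^2/(4a) = (9.1007 + 2)^2/(4*2)
= 123.2255/8 = 15.4032


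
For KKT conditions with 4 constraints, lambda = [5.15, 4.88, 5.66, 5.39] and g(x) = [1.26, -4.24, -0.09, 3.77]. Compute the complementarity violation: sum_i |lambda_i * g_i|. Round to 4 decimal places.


KKT complementary slackness check:
lambda_1 * g_1 = 5.15 * 1.26 = 6.489
lambda_2 * g_2 = 4.88 * -4.24 = -20.6912
lambda_3 * g_3 = 5.66 * -0.09 = -0.5094
lambda_4 * g_4 = 5.39 * 3.77 = 20.3203
Total violation = 6.489 + 20.6912 + 0.5094 + 20.3203 = 48.0099


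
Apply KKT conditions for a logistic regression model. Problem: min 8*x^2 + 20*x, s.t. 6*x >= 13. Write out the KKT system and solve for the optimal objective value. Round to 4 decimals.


Step 1: Try lambda = 0 (constraint inactive).
x_unc = -20/(2*8) = -1.25
Check: 6*-1.25 = -7.5 < 13 -- violated!
Step 2: Constraint must be active: 6*x = 13
x* = 13/6 = 2.1667 (rounded; the exact value 13/6 is used below)
lambda = (2*8*(13/6) + 20)/6 = 9.1111
Step 3: Compute optimal value.
f(x*) = 8*(13/6)^2 + 20*(13/6) = 80.8889


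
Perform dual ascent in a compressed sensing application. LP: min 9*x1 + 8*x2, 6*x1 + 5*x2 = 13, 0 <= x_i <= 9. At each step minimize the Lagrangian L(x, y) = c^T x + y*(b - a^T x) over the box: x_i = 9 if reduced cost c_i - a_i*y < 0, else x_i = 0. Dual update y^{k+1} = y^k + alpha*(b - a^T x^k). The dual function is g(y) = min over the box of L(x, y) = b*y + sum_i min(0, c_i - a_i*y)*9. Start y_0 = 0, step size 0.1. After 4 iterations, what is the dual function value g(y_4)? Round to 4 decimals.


Dual ascent for LP: min 9*x1 + 8*x2, 6*x1 + 5*x2 = 13, 0 <= x_i <= 9
Step 1: y^k = 0.0, reduced costs: (9.0, 8.0)
  x^k = (0.0, 0.0), subgradient = b - a^T x = 13.0
  y^{k+1} = 0.0 + 0.1*13.0 = 1.3
Step 2: y^k = 1.3, reduced costs: (1.2, 1.5)
  x^k = (0.0, 0.0), subgradient = b - a^T x = 13.0
  y^{k+1} = 1.3 + 0.1*13.0 = 2.6
Step 3: y^k = 2.6, reduced costs: (-6.6, -5.0)
  x^k = (9.0, 9.0), subgradient = b - a^T x = -86.0
  y^{k+1} = 2.6 + 0.1*-86.0 = -6.0
Step 4: y^k = -6.0, reduced costs: (45.0, 38.0)
  x^k = (0.0, 0.0), subgradient = b - a^T x = 13.0
  y^{k+1} = -6.0 + 0.1*13.0 = -4.7
Dual objective at y_4 = -4.7: reduced costs (37.2, 31.5), box minimizer x = (0.0, 0.0)
g(y_4) = b*y + (c1 - a1*y)*x1 + (c2 - a2*y)*x2 = 13*(-4.7) + 37.2*0.0 + 31.5*0.0 = -61.1 + 0.0 + 0.0 = -61.1


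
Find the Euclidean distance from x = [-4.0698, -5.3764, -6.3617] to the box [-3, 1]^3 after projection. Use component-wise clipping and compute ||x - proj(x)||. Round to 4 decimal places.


Project each component onto [-3, 1].
clip(-4.0698) = -3.0, clip(-5.3764) = -3.0, clip(-6.3617) = -3.0
Projection = [-3.0, -3.0, -3.0]
Squared diffs: [1.1445, 5.6473, 11.301]
Distance = sqrt(18.0928) = 4.2536


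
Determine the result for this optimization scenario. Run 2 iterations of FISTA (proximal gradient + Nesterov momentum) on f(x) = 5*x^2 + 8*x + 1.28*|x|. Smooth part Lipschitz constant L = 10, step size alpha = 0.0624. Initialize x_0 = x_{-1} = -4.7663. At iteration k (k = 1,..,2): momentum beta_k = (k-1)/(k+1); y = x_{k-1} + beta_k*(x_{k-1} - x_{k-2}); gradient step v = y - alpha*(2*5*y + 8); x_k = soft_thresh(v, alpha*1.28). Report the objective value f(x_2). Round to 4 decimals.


FISTA on f(x) = 5*x^2 + 8*x + 1.28*|x|
L = 10, alpha = 0.0624
Iteration 1: beta = 0.0, y = -4.7663 + 0.0*(-4.7663 + 4.7663) = -4.7663
  grad(y) = -39.663, v = y - alpha*grad = -2.2913
  prox(v) = soft_thresh(-2.2913, 0.0799) = -2.2115
Iteration 2: beta = 0.3333, y = -2.2115 + 0.3333*(-2.2115 + 4.7663) = -1.3598
  grad(y) = -5.5984, v = y - alpha*grad = -1.0105
  prox(v) = soft_thresh(-1.0105, 0.0799) = -0.9306
f(x_2) = 5*(-0.9306)^2 + 8*(-0.9306) + 1.28*|-0.9306| = -1.9235


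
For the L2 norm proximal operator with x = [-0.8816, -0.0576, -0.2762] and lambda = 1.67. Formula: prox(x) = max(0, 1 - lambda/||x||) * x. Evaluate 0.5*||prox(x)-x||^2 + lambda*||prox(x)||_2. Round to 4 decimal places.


Step 1: Compute ||x||.
||x|| = 0.9256
Step 2: Compute scaling factor.
scale = max(0, 1 - 1.67/0.9256) = 0.0
Step 3: prox(x) = [-0.0, -0.0, -0.0]
||prox(x)|| = 0.0
Step 4: Proximal objective.
0.5*||prox-x||^2 = 0.4284
lambda*||prox|| = 0.0
Total = 0.4284


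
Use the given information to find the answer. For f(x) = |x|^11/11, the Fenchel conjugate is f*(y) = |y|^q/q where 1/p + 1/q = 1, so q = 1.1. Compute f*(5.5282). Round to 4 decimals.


The conjugate exponent q satisfies 1/p + 1/q = 1.
p = 11, so q = 11/(11 - 1) = 1.1
|y|^q = 5.5282^1.1 = 6.5591
f*(5.5282) = 6.5591 / 1.1 = 5.9628


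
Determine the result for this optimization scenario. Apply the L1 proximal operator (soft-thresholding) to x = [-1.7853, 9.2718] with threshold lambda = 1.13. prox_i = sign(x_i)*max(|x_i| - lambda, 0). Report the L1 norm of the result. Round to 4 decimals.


Soft-thresholding with lambda = 1.13:
prox(-1.7853) = sign(-1.7853)*max(|-1.7853| - 1.13, 0) = -0.6553
prox(9.2718) = sign(9.2718)*max(|9.2718| - 1.13, 0) = 8.1418
prox(x) = [-0.6553, 8.1418]
||prox(x)||_1 = 0.6553 + 8.1418 = 8.7971


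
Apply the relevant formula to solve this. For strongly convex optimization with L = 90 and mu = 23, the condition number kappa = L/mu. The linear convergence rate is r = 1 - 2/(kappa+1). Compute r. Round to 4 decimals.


Step 1: Compute the condition number.
kappa = L/mu = 90/23 = 3.913
Step 2: Compute the convergence rate.
r = 1 - 2/(kappa + 1) = 1 - 2*mu/(L + mu) = (L - mu)/(L + mu) = 67/113 = 0.5929


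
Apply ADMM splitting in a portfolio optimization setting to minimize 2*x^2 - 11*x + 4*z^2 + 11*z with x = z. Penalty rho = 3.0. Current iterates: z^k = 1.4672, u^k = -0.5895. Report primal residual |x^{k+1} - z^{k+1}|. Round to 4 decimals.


ADMM iteration with rho = 3.0, z^k = 1.4672, u^k = -0.5895
Step 1: x-update.
Minimize 2*x^2 - 11*x + (3.0/2)*(x - 1.4672 - 0.5895)^2
FOC: (2*2 + 3.0)*x = 11 + 3.0*(1.4672 + 0.5895)
x^{k+1} = 2.4529
Step 2: z-update.
Minimize 4*z^2 + 11*z + (3.0/2)*(2.4529 - z - 0.5895)^2
FOC: (2*4 + 3.0)*z = -11 + 3.0*(2.4529 - 0.5895)
z^{k+1} = -0.4918
Step 3: u-update.
u^{k+1} = -0.5895 + 2.4529 + 0.4918 = 2.3552
Step 4: Primal residual = |2.4529 + 0.4918| = 2.9447


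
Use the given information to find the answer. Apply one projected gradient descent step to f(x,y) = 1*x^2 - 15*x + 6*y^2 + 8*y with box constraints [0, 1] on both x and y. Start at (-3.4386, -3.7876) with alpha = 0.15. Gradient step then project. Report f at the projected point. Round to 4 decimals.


Step 1: Compute gradient at (-3.4386, -3.7876).
grad_x = 2*1*-3.4386 - 15 = -21.8772
grad_y = 2*6*-3.7876 + 8 = -37.4512
Step 2: Gradient step.
x_raw = -3.4386 - 0.15*-21.8772 = -0.157
y_raw = -3.7876 - 0.15*-37.4512 = 1.8301
Step 3: Project onto [0, 1].
x_proj = clip(-0.157) = 0.0
y_proj = clip(1.8301) = 1.0
Step 4: Evaluate f.
f(0.0, 1.0) = 14.0


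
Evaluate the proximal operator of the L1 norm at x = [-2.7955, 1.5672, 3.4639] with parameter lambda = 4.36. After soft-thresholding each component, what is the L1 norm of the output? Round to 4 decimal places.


Soft-thresholding with lambda = 4.36:
prox(-2.7955) = sign(-2.7955)*max(|-2.7955| - 4.36, 0) = 0.0
prox(1.5672) = sign(1.5672)*max(|1.5672| - 4.36, 0) = 0.0
prox(3.4639) = sign(3.4639)*max(|3.4639| - 4.36, 0) = 0.0
prox(x) = [0.0, 0.0, 0.0]
||prox(x)||_1 = 0.0 + 0.0 + 0.0 = 0.0


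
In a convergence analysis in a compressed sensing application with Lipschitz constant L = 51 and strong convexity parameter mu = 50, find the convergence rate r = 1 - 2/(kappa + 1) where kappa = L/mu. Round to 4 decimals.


Step 1: Compute the condition number.
kappa = L/mu = 51/50 = 1.02
Step 2: Compute the convergence rate.
r = 1 - 2/(kappa + 1) = 1 - 2*mu/(L + mu) = (L - mu)/(L + mu) = 1/101 = 0.0099


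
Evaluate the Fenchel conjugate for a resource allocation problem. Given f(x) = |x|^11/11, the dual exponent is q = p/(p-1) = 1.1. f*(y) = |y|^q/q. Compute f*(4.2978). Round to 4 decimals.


The conjugate exponent q satisfies 1/p + 1/q = 1.
p = 11, so q = 11/(11 - 1) = 1.1
|y|^q = 4.2978^1.1 = 4.9725
f*(4.2978) = 4.9725 / 1.1 = 4.5204


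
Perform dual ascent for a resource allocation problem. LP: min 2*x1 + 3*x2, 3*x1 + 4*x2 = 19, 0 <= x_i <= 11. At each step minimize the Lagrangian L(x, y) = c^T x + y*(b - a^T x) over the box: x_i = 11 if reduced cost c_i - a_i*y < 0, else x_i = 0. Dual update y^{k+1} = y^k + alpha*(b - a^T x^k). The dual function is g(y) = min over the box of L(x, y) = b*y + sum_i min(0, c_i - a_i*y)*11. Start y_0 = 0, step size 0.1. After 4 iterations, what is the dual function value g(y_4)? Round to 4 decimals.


Dual ascent for LP: min 2*x1 + 3*x2, 3*x1 + 4*x2 = 19, 0 <= x_i <= 11
Step 1: y^k = 0.0, reduced costs: (2.0, 3.0)
  x^k = (0.0, 0.0), subgradient = b - a^T x = 19.0
  y^{k+1} = 0.0 + 0.1*19.0 = 1.9
Step 2: y^k = 1.9, reduced costs: (-3.7, -4.6)
  x^k = (11.0, 11.0), subgradient = b - a^T x = -58.0
  y^{k+1} = 1.9 + 0.1*-58.0 = -3.9
Step 3: y^k = -3.9, reduced costs: (13.7, 18.6)
  x^k = (0.0, 0.0), subgradient = b - a^T x = 19.0
  y^{k+1} = -3.9 + 0.1*19.0 = -2.0
Step 4: y^k = -2.0, reduced costs: (8.0, 11.0)
  x^k = (0.0, 0.0), subgradient = b - a^T x = 19.0
  y^{k+1} = -2.0 + 0.1*19.0 = -0.1
Dual objective at y_4 = -0.1: reduced costs (2.3, 3.4), box minimizer x = (0.0, 0.0)
g(y_4) = b*y + (c1 - a1*y)*x1 + (c2 - a2*y)*x2 = 19*(-0.1) + 2.3*0.0 + 3.4*0.0 = -1.9 + 0.0 + 0.0 = -1.9


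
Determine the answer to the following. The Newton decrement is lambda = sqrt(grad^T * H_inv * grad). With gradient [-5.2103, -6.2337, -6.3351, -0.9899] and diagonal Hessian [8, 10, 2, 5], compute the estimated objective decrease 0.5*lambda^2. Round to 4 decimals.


Step 1: H is diagonal, so H^(-1) * g = [-0.6513, -0.6234, -3.1676, -0.198].
Step 2: g^T H^(-1) g = sum_i g_i^2 / H_ii
  = (-5.2103)^2/8 + (-6.2337)^2/10 + (-6.3351)^2/2 + (-0.9899)^2/5
  = 3.3934 + 3.8859 + 20.0667 + 0.196 = 27.542
Step 3: Objective decrease = 0.5 * g^T H^(-1) g = 13.771


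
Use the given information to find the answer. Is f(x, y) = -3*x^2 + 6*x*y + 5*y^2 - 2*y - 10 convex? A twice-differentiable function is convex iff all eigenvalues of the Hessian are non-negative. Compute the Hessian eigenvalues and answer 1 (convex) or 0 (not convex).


The Hessian of f(x,y) = -3*x^2 + 6*x*y + 5*y^2 - 2*y - 10 is:
H = [[-6, 6], [6, 10]]
Trace = -6 + 10 = 4
Determinant = -6*10 - (6)^2 = -96
Discriminant = (4)^2 - 4*-96 = 400.0
Eigenvalues: lambda_1 = -8.0, lambda_2 = 12.0
The function is not convex.

0


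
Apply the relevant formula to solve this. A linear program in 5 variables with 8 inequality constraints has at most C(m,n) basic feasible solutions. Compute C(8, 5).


Each vertex corresponds to some choice of n active constraints out of m, so the number of vertices is at most C(m, n) = m! / (n!(m-n)!).
m = 8, n = 5
Numerator: 8 * 7 * 6 * 5 * 4
Denominator: 5! = 120
C(8, 5) = 56


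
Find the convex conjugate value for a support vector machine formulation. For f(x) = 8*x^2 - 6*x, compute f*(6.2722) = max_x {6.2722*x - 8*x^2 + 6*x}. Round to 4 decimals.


f*(y) = sup_x {y*x - a*x^2 - b*x} = sup_x {(y-b)*x - a*x^2}
FOC: (y - b) - 2a*x = 0 => x* = (y - b)/(2a)
x* = (6.2722 + 6)/(2*8) = 0.767
f*(6.2722) = (y-b)^2/(4a) = (6.2722 + 6)^2/(4*8)
= 150.6069/32 = 4.7065


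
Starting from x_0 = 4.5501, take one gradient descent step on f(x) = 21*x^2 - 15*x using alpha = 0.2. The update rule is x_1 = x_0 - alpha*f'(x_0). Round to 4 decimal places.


We compute the gradient at x_0 and apply the update.
f'(x) = 42*x - 15
f'(4.5501) = 42*4.5501 - 15 = 176.1042
x_1 = 4.5501 - 0.2*176.1042 = -30.6707


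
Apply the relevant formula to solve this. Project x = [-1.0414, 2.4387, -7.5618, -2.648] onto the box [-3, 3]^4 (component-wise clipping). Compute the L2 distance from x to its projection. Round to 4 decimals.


Project each component onto [-3, 3].
clip(-1.0414) = -1.0414, clip(2.4387) = 2.4387, clip(-7.5618) = -3.0, clip(-2.648) = -2.648
Projection = [-1.0414, 2.4387, -3.0, -2.648]
Squared diffs: [0.0, 0.0, 20.81, 0.0]
Distance = sqrt(20.81) = 4.5618


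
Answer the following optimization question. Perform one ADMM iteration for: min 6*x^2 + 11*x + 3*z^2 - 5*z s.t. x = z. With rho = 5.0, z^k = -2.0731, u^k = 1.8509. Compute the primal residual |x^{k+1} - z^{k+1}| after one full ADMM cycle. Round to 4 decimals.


ADMM iteration with rho = 5.0, z^k = -2.0731, u^k = 1.8509
Step 1: x-update.
Minimize 6*x^2 + 11*x + (5.0/2)*(x + 2.0731 + 1.8509)^2
FOC: (2*6 + 5.0)*x = -11 + 5.0*(-2.0731 - 1.8509)
x^{k+1} = -1.8012
Step 2: z-update.
Minimize 3*z^2 - 5*z + (5.0/2)*(-1.8012 - z + 1.8509)^2
FOC: (2*3 + 5.0)*z = 5 + 5.0*(-1.8012 + 1.8509)
z^{k+1} = 0.4771
Step 3: u-update.
u^{k+1} = 1.8509 - 1.8012 - 0.4771 = -0.4274
Step 4: Primal residual = |-1.8012 - 0.4771| = 2.2783


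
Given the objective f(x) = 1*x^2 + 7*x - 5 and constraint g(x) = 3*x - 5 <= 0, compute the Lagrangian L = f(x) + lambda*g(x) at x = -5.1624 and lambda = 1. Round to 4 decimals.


Step 1: Evaluate f(x).
f(-5.1624) = 1*(-5.1624)^2 + 7*(-5.1624) - 5 = -14.4864
Step 2: Evaluate g(x).
g(-5.1624) = 3*-5.1624 - 5 = -20.4872
Step 3: Compute Lagrangian.
L = -14.4864 + 1*-20.4872 = -34.9736


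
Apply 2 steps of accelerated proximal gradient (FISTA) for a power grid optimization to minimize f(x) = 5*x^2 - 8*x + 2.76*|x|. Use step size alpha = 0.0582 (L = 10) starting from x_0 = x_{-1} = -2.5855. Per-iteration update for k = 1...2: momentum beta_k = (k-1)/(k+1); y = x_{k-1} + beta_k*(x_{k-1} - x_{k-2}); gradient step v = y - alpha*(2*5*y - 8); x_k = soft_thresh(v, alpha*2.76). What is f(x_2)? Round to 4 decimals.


FISTA on f(x) = 5*x^2 - 8*x + 2.76*|x|
L = 10, alpha = 0.0582
Iteration 1: beta = 0.0, y = -2.5855 + 0.0*(-2.5855 + 2.5855) = -2.5855
  grad(y) = -33.855, v = y - alpha*grad = -0.6151
  prox(v) = soft_thresh(-0.6151, 0.1606) = -0.4545
Iteration 2: beta = 0.3333, y = -0.4545 + 0.3333*(-0.4545 + 2.5855) = 0.2558
  grad(y) = -5.4418, v = y - alpha*grad = 0.5725
  prox(v) = soft_thresh(0.5725, 0.1606) = 0.4119
f(x_2) = 5*0.4119^2 - 8*0.4119 + 2.76*|0.4119| = -1.3101


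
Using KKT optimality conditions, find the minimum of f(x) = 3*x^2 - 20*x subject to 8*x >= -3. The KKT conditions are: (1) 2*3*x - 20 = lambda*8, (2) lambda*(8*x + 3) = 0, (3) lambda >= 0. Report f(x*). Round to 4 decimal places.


Step 1: Try lambda = 0 (constraint inactive).
Stationarity: 2*3*x - 20 = 0
x* = 20/(2*3) = 10/3 = 3.3333 (rounded; the exact value 10/3 is used below)
Check constraint: 8*3.3333 = 26.6664 >= -3 -- satisfied.
Step 2: Compute optimal value.
f(x*) = 3*(10/3)^2 - 20*(10/3) = -33.3333


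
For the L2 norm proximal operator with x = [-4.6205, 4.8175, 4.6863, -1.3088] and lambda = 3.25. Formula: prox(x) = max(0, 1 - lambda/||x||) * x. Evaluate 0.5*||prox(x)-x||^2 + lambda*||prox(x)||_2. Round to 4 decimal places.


Step 1: Compute ||x||.
||x|| = 8.2602
Step 2: Compute scaling factor.
scale = max(0, 1 - 3.25/8.2602) = 0.6065
Step 3: prox(x) = [-2.8026, 2.9221, 2.8425, -0.7939]
||prox(x)|| = 5.0102
Step 4: Proximal objective.
0.5*||prox-x||^2 = 5.2813
lambda*||prox|| = 16.2832
Total = 21.5646


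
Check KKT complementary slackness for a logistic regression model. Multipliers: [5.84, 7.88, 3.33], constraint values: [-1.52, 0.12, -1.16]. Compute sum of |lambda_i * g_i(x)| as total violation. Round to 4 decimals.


KKT complementary slackness check:
lambda_1 * g_1 = 5.84 * -1.52 = -8.8768
lambda_2 * g_2 = 7.88 * 0.12 = 0.9456
lambda_3 * g_3 = 3.33 * -1.16 = -3.8628
Total violation = 8.8768 + 0.9456 + 3.8628 = 13.6852


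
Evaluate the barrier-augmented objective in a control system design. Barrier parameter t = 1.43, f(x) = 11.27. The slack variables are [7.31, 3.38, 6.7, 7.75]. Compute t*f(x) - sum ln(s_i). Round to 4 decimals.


Step 1: Compute log-barrier.
ln values: [1.9892, 1.2179, 1.9021, 2.0477]
phi = -(1.9892 + 1.2179 + 1.9021 + 2.0477) = -7.1569
Step 2: Compute augmented objective.
t*f(x) = 1.43*11.27 = 16.1161
Total = 16.1161 - 7.1569 = 8.9592


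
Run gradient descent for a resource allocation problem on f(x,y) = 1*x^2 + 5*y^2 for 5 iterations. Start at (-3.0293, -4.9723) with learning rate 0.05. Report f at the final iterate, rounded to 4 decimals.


Gradient descent on f(x,y) = 1*x^2 + 5*y^2.
Starting point: (-3.0293, -4.9723), alpha = 0.05
Step 1: grad_x = 2*1*-3.0293 = -6.0586, grad_y = 2*5*-4.9723 = -49.723
  x_1 = -3.0293 - 0.05*-6.0586 = -2.7264
  y_1 = -4.9723 - 0.05*-49.723 = -2.4862
Step 2: grad_x = 2*1*-2.7264 = -5.4527, grad_y = 2*5*-2.4862 = -24.8615
  x_2 = -2.7264 - 0.05*-5.4527 = -2.4537
  y_2 = -2.4862 - 0.05*-24.8615 = -1.2431
Step 3: grad_x = 2*1*-2.4537 = -4.9075, grad_y = 2*5*-1.2431 = -12.4308
  x_3 = -2.4537 - 0.05*-4.9075 = -2.2084
  y_3 = -1.2431 - 0.05*-12.4308 = -0.6215
Step 4: grad_x = 2*1*-2.2084 = -4.4167, grad_y = 2*5*-0.6215 = -6.2154
  x_4 = -2.2084 - 0.05*-4.4167 = -1.9875
  y_4 = -0.6215 - 0.05*-6.2154 = -0.3108
Step 5: grad_x = 2*1*-1.9875 = -3.975, grad_y = 2*5*-0.3108 = -3.1077
  x_5 = -1.9875 - 0.05*-3.975 = -1.7888
  y_5 = -0.3108 - 0.05*-3.1077 = -0.1554
f(-1.7888, -0.1554) = 1*(-1.7888)^2 + 5*(-0.1554)^2 = 3.3204


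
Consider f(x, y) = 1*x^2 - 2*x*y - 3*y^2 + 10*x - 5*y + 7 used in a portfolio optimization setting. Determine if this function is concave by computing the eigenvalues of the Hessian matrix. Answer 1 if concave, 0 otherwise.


The Hessian of f(x,y) = 1*x^2 - 2*x*y - 3*y^2 + 10*x - 5*y + 7 is:
H = [[2, -2], [-2, -6]]
Trace = 2 - 6 = -4
Determinant = 2*-6 - (-2)^2 = -16
Discriminant = (-4)^2 - 4*-16 = 80.0
Eigenvalues: lambda_1 = -6.4721, lambda_2 = 2.4721
The function is not concave.

0


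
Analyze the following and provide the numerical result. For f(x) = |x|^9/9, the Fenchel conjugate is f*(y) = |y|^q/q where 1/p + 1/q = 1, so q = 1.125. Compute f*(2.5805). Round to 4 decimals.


The conjugate exponent q satisfies 1/p + 1/q = 1.
p = 9, so q = 9/(9 - 1) = 1.125
|y|^q = 2.5805^1.125 = 2.9051
f*(2.5805) = 2.9051 / 1.125 = 2.5823


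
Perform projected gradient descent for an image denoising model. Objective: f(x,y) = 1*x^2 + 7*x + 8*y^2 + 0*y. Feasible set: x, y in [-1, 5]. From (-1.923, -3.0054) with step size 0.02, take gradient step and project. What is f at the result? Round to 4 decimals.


Step 1: Compute gradient at (-1.923, -3.0054).
grad_x = 2*1*-1.923 + 7 = 3.154
grad_y = 2*8*-3.0054 + 0 = -48.0864
Step 2: Gradient step.
x_raw = -1.923 - 0.02*3.154 = -1.9861
y_raw = -3.0054 - 0.02*-48.0864 = -2.0437
Step 3: Project onto [-1, 5].
x_proj = clip(-1.9861) = -1.0
y_proj = clip(-2.0437) = -1.0
Step 4: Evaluate f.
f(-1.0, -1.0) = 2.0


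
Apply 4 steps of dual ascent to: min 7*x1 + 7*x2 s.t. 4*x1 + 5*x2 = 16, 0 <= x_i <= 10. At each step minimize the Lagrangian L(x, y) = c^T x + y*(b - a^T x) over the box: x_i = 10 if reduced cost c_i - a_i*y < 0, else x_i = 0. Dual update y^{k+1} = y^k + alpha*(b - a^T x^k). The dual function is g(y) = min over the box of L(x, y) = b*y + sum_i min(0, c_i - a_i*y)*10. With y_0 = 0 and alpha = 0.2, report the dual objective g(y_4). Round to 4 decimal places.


Dual ascent for LP: min 7*x1 + 7*x2, 4*x1 + 5*x2 = 16, 0 <= x_i <= 10
Step 1: y^k = 0.0, reduced costs: (7.0, 7.0)
  x^k = (0.0, 0.0), subgradient = b - a^T x = 16.0
  y^{k+1} = 0.0 + 0.2*16.0 = 3.2
Step 2: y^k = 3.2, reduced costs: (-5.8, -9.0)
  x^k = (10.0, 10.0), subgradient = b - a^T x = -74.0
  y^{k+1} = 3.2 + 0.2*-74.0 = -11.6
Step 3: y^k = -11.6, reduced costs: (53.4, 65.0)
  x^k = (0.0, 0.0), subgradient = b - a^T x = 16.0
  y^{k+1} = -11.6 + 0.2*16.0 = -8.4
Step 4: y^k = -8.4, reduced costs: (40.6, 49.0)
  x^k = (0.0, 0.0), subgradient = b - a^T x = 16.0
  y^{k+1} = -8.4 + 0.2*16.0 = -5.2
Dual objective at y_4 = -5.2: reduced costs (27.8, 33.0), box minimizer x = (0.0, 0.0)
g(y_4) = b*y + (c1 - a1*y)*x1 + (c2 - a2*y)*x2 = 16*(-5.2) + 27.8*0.0 + 33.0*0.0 = -83.2 + 0.0 + 0.0 = -83.2


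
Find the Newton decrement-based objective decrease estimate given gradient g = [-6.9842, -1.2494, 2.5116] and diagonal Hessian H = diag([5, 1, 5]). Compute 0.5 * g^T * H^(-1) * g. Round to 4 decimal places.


Step 1: H is diagonal, so H^(-1) * g = [-1.3968, -1.2494, 0.5023].
Step 2: g^T H^(-1) g = sum_i g_i^2 / H_ii
  = (-6.9842)^2/5 + (-1.2494)^2/1 + (2.5116)^2/5
  = 9.7558 + 1.561 + 1.2616 = 12.5784
Step 3: Objective decrease = 0.5 * g^T H^(-1) g = 6.2892


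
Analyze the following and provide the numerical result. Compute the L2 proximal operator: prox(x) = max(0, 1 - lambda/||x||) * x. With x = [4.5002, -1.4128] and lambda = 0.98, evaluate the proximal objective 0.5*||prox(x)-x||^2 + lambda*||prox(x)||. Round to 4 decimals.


Step 1: Compute ||x||.
||x|| = 4.7168
Step 2: Compute scaling factor.
scale = max(0, 1 - 0.98/4.7168) = 0.7922
Step 3: prox(x) = [3.5652, -1.1193]
||prox(x)|| = 3.7368
Step 4: Proximal objective.
0.5*||prox-x||^2 = 0.4802
lambda*||prox|| = 3.6621
Total = 4.1422


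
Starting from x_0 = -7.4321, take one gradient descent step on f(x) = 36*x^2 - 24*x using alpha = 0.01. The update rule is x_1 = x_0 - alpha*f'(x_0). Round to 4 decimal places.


We compute the gradient at x_0 and apply the update.
f'(x) = 72*x - 24
f'(-7.4321) = 72*-7.4321 - 24 = -559.1112
x_1 = -7.4321 - 0.01*-559.1112 = -1.841


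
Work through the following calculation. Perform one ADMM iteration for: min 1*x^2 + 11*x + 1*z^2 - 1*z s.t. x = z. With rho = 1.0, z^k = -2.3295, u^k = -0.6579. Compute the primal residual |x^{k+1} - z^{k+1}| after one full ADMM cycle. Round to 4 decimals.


ADMM iteration with rho = 1.0, z^k = -2.3295, u^k = -0.6579
Step 1: x-update.
Minimize 1*x^2 + 11*x + (1.0/2)*(x + 2.3295 - 0.6579)^2
FOC: (2*1 + 1.0)*x = -11 + 1.0*(-2.3295 + 0.6579)
x^{k+1} = -4.2239
Step 2: z-update.
Minimize 1*z^2 - 1*z + (1.0/2)*(-4.2239 - z - 0.6579)^2
FOC: (2*1 + 1.0)*z = 1 + 1.0*(-4.2239 - 0.6579)
z^{k+1} = -1.2939
Step 3: u-update.
u^{k+1} = -0.6579 - 4.2239 + 1.2939 = -3.5878
Step 4: Primal residual = |-4.2239 + 1.2939| = 2.9299


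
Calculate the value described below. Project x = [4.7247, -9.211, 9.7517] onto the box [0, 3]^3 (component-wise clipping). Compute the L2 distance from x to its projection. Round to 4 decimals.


Project each component onto [0, 3].
clip(4.7247) = 3.0, clip(-9.211) = 0.0, clip(9.7517) = 3.0
Projection = [3.0, 0.0, 3.0]
Squared diffs: [2.9746, 84.8425, 45.5855]
Distance = sqrt(133.4026) = 11.55


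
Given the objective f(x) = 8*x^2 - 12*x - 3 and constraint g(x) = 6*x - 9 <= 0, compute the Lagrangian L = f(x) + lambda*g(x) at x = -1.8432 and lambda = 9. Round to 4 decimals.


Step 1: Evaluate f(x).
f(-1.8432) = 8*(-1.8432)^2 - 12*(-1.8432) - 3 = 46.2975
Step 2: Evaluate g(x).
g(-1.8432) = 6*-1.8432 - 9 = -20.0592
Step 3: Compute Lagrangian.
L = 46.2975 + 9*-20.0592 = -134.2353


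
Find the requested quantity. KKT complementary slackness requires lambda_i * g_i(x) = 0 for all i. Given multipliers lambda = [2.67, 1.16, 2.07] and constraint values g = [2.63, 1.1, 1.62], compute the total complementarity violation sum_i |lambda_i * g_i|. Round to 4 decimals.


KKT complementary slackness check:
lambda_1 * g_1 = 2.67 * 2.63 = 7.0221
lambda_2 * g_2 = 1.16 * 1.1 = 1.276
lambda_3 * g_3 = 2.07 * 1.62 = 3.3534
Total violation = 7.0221 + 1.276 + 3.3534 = 11.6515


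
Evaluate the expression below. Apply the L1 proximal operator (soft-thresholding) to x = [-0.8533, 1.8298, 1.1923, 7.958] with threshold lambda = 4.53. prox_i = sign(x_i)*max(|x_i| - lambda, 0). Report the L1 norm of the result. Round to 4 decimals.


Soft-thresholding with lambda = 4.53:
prox(-0.8533) = sign(-0.8533)*max(|-0.8533| - 4.53, 0) = 0.0
prox(1.8298) = sign(1.8298)*max(|1.8298| - 4.53, 0) = 0.0
prox(1.1923) = sign(1.1923)*max(|1.1923| - 4.53, 0) = 0.0
prox(7.958) = sign(7.958)*max(|7.958| - 4.53, 0) = 3.428
prox(x) = [0.0, 0.0, 0.0, 3.428]
||prox(x)||_1 = 0.0 + 0.0 + 0.0 + 3.428 = 3.428


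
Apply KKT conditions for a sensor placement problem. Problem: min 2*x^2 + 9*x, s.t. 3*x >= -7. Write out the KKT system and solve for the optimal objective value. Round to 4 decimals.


Step 1: Try lambda = 0 (constraint inactive).
Stationarity: 2*2*x + 9 = 0
x* = -9/(2*2) = -2.25
Check constraint: 3*-2.25 = -6.75 >= -7 -- satisfied.
Step 2: Compute optimal value.
f(x*) = 2*(-2.25)^2 + 9*(-2.25) = -10.125


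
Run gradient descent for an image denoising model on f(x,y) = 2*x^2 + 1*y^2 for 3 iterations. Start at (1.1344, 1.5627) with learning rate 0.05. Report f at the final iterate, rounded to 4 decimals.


Gradient descent on f(x,y) = 2*x^2 + 1*y^2.
Starting point: (1.1344, 1.5627), alpha = 0.05
Step 1: grad_x = 2*2*1.1344 = 4.5376, grad_y = 2*1*1.5627 = 3.1254
  x_1 = 1.1344 - 0.05*4.5376 = 0.9075
  y_1 = 1.5627 - 0.05*3.1254 = 1.4064
Step 2: grad_x = 2*2*0.9075 = 3.6301, grad_y = 2*1*1.4064 = 2.8129
  x_2 = 0.9075 - 0.05*3.6301 = 0.726
  y_2 = 1.4064 - 0.05*2.8129 = 1.2658
Step 3: grad_x = 2*2*0.726 = 2.9041, grad_y = 2*1*1.2658 = 2.5316
  x_3 = 0.726 - 0.05*2.9041 = 0.5808
  y_3 = 1.2658 - 0.05*2.5316 = 1.1392
f(0.5808, 1.1392) = 2*0.5808^2 + 1*1.1392^2 = 1.9725


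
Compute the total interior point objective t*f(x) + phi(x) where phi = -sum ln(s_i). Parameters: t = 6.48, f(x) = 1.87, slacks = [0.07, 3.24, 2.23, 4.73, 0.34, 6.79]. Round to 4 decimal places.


Step 1: Compute log-barrier.
ln values: [-2.6593, 1.1756, 0.802, 1.5539, -1.0788, 1.9155]
phi = -(-2.6593 + 1.1756 + 0.802 + 1.5539 - 1.0788 + 1.9155) = -1.7089
Step 2: Compute augmented objective.
t*f(x) = 6.48*1.87 = 12.1176
Total = 12.1176 - 1.7089 = 10.4087


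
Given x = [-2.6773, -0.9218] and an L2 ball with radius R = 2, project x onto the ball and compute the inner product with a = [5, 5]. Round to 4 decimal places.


Step 1: Compute ||x|| (intermediates to 6 decimals).
||x|| = sqrt((-2.6773)^2 + (-0.9218)^2) = 2.831546
Step 2: Project.
Since ||x|| > R, scale = R/||x|| = 2/2.831546 = 0.706328, proj(x) = scale * x
proj(x) = [-1.891052, -0.651093]
Step 3: Dot product.
a^T * proj(x) = 5*(-1.891052) + 5*(-0.651093) = -12.7107
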